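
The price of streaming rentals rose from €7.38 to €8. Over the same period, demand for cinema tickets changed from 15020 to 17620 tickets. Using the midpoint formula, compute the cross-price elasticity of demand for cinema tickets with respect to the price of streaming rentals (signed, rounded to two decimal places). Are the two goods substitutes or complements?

%ΔQ_{cinema tickets} = (17620 − 15020)/avg = 2600/16320 = 0.159313…
%ΔP_{streaming rentals} = (8 − 7.38)/avg = 0.62/7.69 = 0.080624…
E_cross = (2600/16320) / (0.62/7.69) = 1.9760…
E_cross > 0 ⇒ the goods are substitutes.

1.98; substitutes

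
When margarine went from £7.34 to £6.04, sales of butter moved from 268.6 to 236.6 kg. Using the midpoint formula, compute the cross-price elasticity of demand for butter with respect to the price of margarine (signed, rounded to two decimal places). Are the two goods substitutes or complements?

%ΔQ_{butter} = (236.6 − 268.6)/avg = -32/252.6 = -0.126682…
%ΔP_{margarine} = (6.04 − 7.34)/avg = -1.3/6.69 = -0.194319…
E_cross = (-32/252.6) / (-1.3/6.69) = 0.6519…
E_cross > 0 ⇒ the goods are substitutes.

0.65; substitutes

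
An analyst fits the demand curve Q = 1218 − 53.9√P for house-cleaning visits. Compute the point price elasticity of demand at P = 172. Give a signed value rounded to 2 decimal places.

dQ/dP = −53.9/(2√P) = -2.05492. At P = 172, Q = 511.108.
Ed = (dQ/dP)·(P/Q) = (-2.05492) × (172/511.108) = -0.6915…

-0.69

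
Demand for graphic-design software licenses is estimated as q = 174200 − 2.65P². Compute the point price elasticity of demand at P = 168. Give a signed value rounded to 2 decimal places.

dq/dP = −2·2.65·P = -890.4. At P = 168, q = 99406.4.
Ed = (dq/dP)·(P/q) = (-890.4) × (168/99406.4) = -1.5048…

-1.50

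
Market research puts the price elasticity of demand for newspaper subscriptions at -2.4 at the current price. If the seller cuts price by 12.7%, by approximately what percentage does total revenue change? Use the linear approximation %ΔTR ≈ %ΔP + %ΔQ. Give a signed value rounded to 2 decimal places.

+17.78%

%ΔQ ≈ Ed × %ΔP = (-2.4) × (-12.7%) = +30.4800%
%ΔTR ≈ %ΔP + %ΔQ = (-12.7%) + (+30.4800%) = +17.7800%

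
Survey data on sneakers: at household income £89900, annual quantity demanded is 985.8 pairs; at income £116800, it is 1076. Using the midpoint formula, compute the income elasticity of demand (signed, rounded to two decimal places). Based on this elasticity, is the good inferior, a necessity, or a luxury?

0.34; necessity

%ΔQ = (1076 − 985.8)/[( 985.8 + 1076)/2] = 90.2/1030.9 = 0.087496…
%ΔIncome = (116800 − 89900)/[( 89900 + 116800)/2] = 26900/103350 = 0.260280…
E_income = (90.2/1030.9) / (26900/103350) = 0.3361…
0 < E_income < 1 ⇒ normal good, necessity.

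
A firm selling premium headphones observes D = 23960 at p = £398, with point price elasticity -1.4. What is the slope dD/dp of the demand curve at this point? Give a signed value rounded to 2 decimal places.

-84.28

Ed = (dD/dp)·(p/D) ⇒ dD/dp = Ed·D/p = (-1.4)·23960/398 = -84.2814…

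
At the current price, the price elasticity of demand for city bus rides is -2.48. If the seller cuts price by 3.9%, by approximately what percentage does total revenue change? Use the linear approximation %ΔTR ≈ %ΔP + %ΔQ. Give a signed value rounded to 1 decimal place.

%ΔQ ≈ Ed × %ΔP = (-2.48) × (-3.9%) = +9.6720%
%ΔTR ≈ %ΔP + %ΔQ = (-3.9%) + (+9.6720%) = +5.7720%

+5.8%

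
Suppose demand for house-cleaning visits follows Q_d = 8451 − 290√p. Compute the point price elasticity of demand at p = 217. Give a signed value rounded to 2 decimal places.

-0.51

dQ_d/dp = −290/(2√p) = -9.84324. At p = 217, Q_d = 4179.03.
Ed = (dQ_d/dp)·(p/Q_d) = (-9.84324) × (217/4179.03) = -0.5111…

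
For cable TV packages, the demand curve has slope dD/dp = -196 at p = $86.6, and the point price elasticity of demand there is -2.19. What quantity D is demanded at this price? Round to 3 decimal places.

Ed = (dD/dp)·(p/D) ⇒ D = (dD/dp)·p/Ed = (-196)·86.6/(-2.19) = 7750.50228…

7750.502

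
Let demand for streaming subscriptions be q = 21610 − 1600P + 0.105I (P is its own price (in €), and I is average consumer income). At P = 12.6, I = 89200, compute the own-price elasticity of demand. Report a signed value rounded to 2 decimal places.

-1.86

At the given values, q = 21610 − 1600(12.6) + 0.105(89200) = 10816.
∂q/∂P = −1600.
E = (-1600) × (12.6/10816) = -1.8639…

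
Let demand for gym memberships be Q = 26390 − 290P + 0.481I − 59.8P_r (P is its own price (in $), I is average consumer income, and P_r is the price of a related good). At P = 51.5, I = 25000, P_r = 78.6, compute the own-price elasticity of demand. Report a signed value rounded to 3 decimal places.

At the given values, Q = 26390 − 290(51.5) + 0.481(25000) − 59.8(78.6) = 18779.72.
∂Q/∂P = −290.
E = (-290) × (51.5/18779.72) = -0.79527…

-0.795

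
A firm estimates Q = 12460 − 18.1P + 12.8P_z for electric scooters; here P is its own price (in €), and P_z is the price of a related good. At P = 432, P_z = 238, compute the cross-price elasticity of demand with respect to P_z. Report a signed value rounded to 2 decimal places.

0.40

At the given values, Q = 12460 − 18.1(432) + 12.8(238) = 7687.2.
∂Q/∂P_z = 12.8.
E = (12.8) × (238/7687.2) = 0.3962…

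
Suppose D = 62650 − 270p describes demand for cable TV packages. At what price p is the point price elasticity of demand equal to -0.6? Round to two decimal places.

Ed = −270p/(62650 − 270p). Set this equal to -0.6:
270p = 0.6·(62650 − 270p) ⇒ 270p(1 + 0.6) = 0.6·62650
p = 0.6·62650 / (270·1.6) = 87.0138…

87.01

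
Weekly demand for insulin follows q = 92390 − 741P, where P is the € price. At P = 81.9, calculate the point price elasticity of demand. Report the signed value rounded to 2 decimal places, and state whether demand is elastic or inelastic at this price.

dq/dP = −741. At P = 81.9, q = 92390 − 741(81.9) = 31702.1.
Ed = (dq/dP)·(P/q) = −741 × (81.9/31702.1) = -1.9143…
|Ed| = 1.91 > 1, so demand is elastic.

-1.91; elastic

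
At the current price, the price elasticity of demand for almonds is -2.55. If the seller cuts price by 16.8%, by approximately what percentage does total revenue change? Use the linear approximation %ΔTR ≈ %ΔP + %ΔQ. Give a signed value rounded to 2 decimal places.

+26.04%

%ΔQ ≈ Ed × %ΔP = (-2.55) × (-16.8%) = +42.8400%
%ΔTR ≈ %ΔP + %ΔQ = (-16.8%) + (+42.8400%) = +26.0400%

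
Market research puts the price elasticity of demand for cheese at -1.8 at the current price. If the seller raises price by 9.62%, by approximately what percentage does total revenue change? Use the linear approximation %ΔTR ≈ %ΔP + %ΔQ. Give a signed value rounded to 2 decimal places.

%ΔQ ≈ Ed × %ΔP = (-1.8) × (+9.62%) = -17.3160%
%ΔTR ≈ %ΔP + %ΔQ = (+9.62%) + (-17.3160%) = -7.6960%

-7.70%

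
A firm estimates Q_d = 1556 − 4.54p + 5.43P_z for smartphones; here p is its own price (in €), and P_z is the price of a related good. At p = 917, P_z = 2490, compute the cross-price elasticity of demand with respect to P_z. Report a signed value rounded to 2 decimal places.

1.24

At the given values, Q_d = 1556 − 4.54(917) + 5.43(2490) = 10913.52.
∂Q_d/∂P_z = 5.43.
E = (5.43) × (2490/10913.52) = 1.2388…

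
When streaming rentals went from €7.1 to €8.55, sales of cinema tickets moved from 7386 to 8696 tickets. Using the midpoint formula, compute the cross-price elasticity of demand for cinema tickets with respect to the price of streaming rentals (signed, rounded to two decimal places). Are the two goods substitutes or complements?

%ΔQ_{cinema tickets} = (8696 − 7386)/avg = 1310/8041 = 0.162915…
%ΔP_{streaming rentals} = (8.55 − 7.1)/avg = 1.45/7.825 = 0.185303…
E_cross = (1310/8041) / (1.45/7.825) = 0.8791…
E_cross > 0 ⇒ the goods are substitutes.

0.88; substitutes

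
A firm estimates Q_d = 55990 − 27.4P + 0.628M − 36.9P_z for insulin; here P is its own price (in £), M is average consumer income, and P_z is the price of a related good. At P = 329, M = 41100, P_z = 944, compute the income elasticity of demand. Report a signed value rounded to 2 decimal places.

At the given values, Q_d = 55990 − 27.4(329) + 0.628(41100) − 36.9(944) = 37952.6.
∂Q_d/∂M = 0.628.
E = (0.628) × (41100/37952.6) = 0.6800…

0.68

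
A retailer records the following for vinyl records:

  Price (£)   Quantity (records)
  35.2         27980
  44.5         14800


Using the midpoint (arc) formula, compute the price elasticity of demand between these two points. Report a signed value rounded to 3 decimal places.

%ΔQ = (14800 − 27980) / [(27980 + 14800)/2] = -13180/21390 = -0.616175…
%ΔP = (44.5 − 35.2) / [(35.2 + 44.5)/2] = 9.3/39.85 = 0.233375…
Arc Ed = %ΔQ / %ΔP = (-13180/21390) / (9.3/39.85) = -2.64028…

-2.640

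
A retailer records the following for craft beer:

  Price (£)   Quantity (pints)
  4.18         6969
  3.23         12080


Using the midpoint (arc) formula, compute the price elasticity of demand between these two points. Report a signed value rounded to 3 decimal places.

%ΔQ = (12080 − 6969) / [(6969 + 12080)/2] = 5111/9524.5 = 0.536616…
%ΔP = (3.23 − 4.18) / [(4.18 + 3.23)/2] = -0.95/3.705 = -0.256410…
Arc Ed = %ΔQ / %ΔP = (5111/9524.5) / (-0.95/3.705) = -2.09280…

-2.093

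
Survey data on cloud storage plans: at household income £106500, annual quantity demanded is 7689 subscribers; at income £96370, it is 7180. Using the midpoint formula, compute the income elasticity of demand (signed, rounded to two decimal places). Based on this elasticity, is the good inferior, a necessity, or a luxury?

%ΔQ = (7180 − 7689)/[( 7689 + 7180)/2] = -509/7434.5 = -0.068464…
%ΔIncome = (96370 − 106500)/[( 106500 + 96370)/2] = -10130/101435 = -0.099866…
E_income = (-509/7434.5) / (-10130/101435) = 0.6855…
0 < E_income < 1 ⇒ normal good, necessity.

0.69; necessity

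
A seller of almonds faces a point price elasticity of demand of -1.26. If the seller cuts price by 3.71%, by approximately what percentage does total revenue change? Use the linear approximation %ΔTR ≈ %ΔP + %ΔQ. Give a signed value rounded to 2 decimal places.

%ΔQ ≈ Ed × %ΔP = (-1.26) × (-3.71%) = +4.6746%
%ΔTR ≈ %ΔP + %ΔQ = (-3.71%) + (+4.6746%) = +0.9646%

+0.96%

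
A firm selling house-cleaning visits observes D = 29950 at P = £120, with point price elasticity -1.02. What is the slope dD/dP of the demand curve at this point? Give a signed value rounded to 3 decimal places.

-254.575

Ed = (dD/dP)·(P/D) ⇒ dD/dP = Ed·D/P = (-1.02)·29950/120 = -254.575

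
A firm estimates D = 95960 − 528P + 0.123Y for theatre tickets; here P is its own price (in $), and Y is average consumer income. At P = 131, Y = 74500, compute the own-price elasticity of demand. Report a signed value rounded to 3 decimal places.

At the given values, D = 95960 − 528(131) + 0.123(74500) = 35955.5.
∂D/∂P = −528.
E = (-528) × (131/35955.5) = -1.92371…

-1.924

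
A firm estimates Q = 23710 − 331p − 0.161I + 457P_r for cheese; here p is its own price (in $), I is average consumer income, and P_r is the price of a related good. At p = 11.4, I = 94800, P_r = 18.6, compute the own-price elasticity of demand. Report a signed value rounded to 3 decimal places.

-0.286

At the given values, Q = 23710 − 331(11.4) − 0.161(94800) + 457(18.6) = 13174.
∂Q/∂p = −331.
E = (-331) × (11.4/13174) = -0.28642…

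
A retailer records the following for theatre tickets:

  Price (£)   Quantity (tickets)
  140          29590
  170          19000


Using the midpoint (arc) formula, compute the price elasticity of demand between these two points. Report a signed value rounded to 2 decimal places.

%ΔQ = (19000 − 29590) / [(29590 + 19000)/2] = -10590/24295 = -0.435892…
%ΔP = (170 − 140) / [(140 + 170)/2] = 30/155 = 0.193548…
Arc Ed = %ΔQ / %ΔP = (-10590/24295) / (30/155) = -2.2521…

-2.25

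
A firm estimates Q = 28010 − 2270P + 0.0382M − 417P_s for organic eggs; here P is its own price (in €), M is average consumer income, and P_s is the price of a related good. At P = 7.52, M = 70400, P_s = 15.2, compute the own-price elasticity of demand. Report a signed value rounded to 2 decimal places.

-2.34

At the given values, Q = 28010 − 2270(7.52) + 0.0382(70400) − 417(15.2) = 7290.48.
∂Q/∂P = −2270.
E = (-2270) × (7.52/7290.48) = -2.3414…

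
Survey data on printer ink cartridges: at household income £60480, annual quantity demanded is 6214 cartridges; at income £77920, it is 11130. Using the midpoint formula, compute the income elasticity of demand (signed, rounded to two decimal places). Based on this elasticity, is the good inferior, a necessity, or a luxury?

2.25; luxury

%ΔQ = (11130 − 6214)/[( 6214 + 11130)/2] = 4916/8672 = 0.566881…
%ΔIncome = (77920 − 60480)/[( 60480 + 77920)/2] = 17440/69200 = 0.252023…
E_income = (4916/8672) / (17440/69200) = 2.2493…
E_income > 1 ⇒ normal good, luxury.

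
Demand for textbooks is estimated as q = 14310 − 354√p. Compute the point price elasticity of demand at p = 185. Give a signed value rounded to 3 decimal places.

dq/dp = −354/(2√p) = -13.0133. At p = 185, q = 9495.08.
Ed = (dq/dp)·(p/q) = (-13.0133) × (185/9495.08) = -0.25354…

-0.254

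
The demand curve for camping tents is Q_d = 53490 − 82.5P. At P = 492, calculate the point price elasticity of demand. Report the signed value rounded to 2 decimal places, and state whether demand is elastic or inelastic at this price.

dQ_d/dP = −82.5. At P = 492, Q_d = 53490 − 82.5(492) = 12900.
Ed = (dQ_d/dP)·(P/Q_d) = −82.5 × (492/12900) = -3.1465…
|Ed| = 3.15 > 1, so demand is elastic.

-3.15; elastic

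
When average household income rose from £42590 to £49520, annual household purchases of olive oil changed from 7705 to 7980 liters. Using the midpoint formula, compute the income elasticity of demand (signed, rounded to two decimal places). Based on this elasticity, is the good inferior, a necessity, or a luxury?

%ΔQ = (7980 − 7705)/[( 7705 + 7980)/2] = 275/7842.5 = 0.035065…
%ΔIncome = (49520 − 42590)/[( 42590 + 49520)/2] = 6930/46055 = 0.150472…
E_income = (275/7842.5) / (6930/46055) = 0.2330…
0 < E_income < 1 ⇒ normal good, necessity.

0.23; necessity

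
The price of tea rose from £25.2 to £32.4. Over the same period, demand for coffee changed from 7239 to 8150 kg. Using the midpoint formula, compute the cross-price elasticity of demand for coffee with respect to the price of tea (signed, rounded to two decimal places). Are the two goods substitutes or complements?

0.47; substitutes

%ΔQ_{coffee} = (8150 − 7239)/avg = 911/7694.5 = 0.118396…
%ΔP_{tea} = (32.4 − 25.2)/avg = 7.2/28.8 = 0.25
E_cross = (911/7694.5) / (7.2/28.8) = 0.4735…
E_cross > 0 ⇒ the goods are substitutes.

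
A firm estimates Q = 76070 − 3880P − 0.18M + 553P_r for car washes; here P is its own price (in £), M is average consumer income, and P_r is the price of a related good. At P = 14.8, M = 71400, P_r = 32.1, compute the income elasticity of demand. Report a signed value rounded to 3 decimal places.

At the given values, Q = 76070 − 3880(14.8) − 0.18(71400) + 553(32.1) = 23545.3.
∂Q/∂M = -0.18.
E = (-0.18) × (71400/23545.3) = -0.54584…

-0.546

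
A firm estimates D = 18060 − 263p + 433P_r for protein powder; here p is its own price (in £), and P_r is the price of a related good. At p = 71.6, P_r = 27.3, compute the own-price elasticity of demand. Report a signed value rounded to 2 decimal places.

At the given values, D = 18060 − 263(71.6) + 433(27.3) = 11050.1.
∂D/∂p = −263.
E = (-263) × (71.6/11050.1) = -1.7041…

-1.70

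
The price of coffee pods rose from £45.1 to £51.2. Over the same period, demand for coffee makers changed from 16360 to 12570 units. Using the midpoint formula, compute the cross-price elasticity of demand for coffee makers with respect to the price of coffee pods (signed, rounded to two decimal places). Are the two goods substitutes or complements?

-2.07; complements

%ΔQ_{coffee makers} = (12570 − 16360)/avg = -3790/14465 = -0.262011…
%ΔP_{coffee pods} = (51.2 − 45.1)/avg = 6.1/48.15 = 0.126687…
E_cross = (-3790/14465) / (6.1/48.15) = -2.0681…
E_cross < 0 ⇒ the goods are complements.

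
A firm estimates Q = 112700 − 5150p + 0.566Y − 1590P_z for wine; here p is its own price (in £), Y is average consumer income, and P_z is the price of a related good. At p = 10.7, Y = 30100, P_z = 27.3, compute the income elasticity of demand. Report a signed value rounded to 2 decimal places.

At the given values, Q = 112700 − 5150(10.7) + 0.566(30100) − 1590(27.3) = 31224.6.
∂Q/∂Y = 0.566.
E = (0.566) × (30100/31224.6) = 0.5456…

0.55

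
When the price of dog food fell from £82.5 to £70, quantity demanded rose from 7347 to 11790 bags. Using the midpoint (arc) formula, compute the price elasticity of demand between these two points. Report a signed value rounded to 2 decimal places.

%ΔQ = (11790 − 7347) / [(7347 + 11790)/2] = 4443/9568.5 = 0.464336…
%ΔP = (70 − 82.5) / [(82.5 + 70)/2] = -12.5/76.25 = -0.163934…
Arc Ed = %ΔQ / %ΔP = (4443/9568.5) / (-12.5/76.25) = -2.8324…

-2.83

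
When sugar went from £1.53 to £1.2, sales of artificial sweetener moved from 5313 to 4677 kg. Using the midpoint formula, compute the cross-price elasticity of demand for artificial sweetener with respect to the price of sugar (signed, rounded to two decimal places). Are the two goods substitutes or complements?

%ΔQ_{artificial sweetener} = (4677 − 5313)/avg = -636/4995 = -0.127327…
%ΔP_{sugar} = (1.2 − 1.53)/avg = -0.33/1.365 = -0.241758…
E_cross = (-636/4995) / (-0.33/1.365) = 0.5266…
E_cross > 0 ⇒ the goods are substitutes.

0.53; substitutes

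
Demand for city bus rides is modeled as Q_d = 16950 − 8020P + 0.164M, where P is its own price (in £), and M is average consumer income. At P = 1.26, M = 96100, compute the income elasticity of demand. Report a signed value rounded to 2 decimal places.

0.70

At the given values, Q_d = 16950 − 8020(1.26) + 0.164(96100) = 22605.2.
∂Q_d/∂M = 0.164.
E = (0.164) × (96100/22605.2) = 0.6972…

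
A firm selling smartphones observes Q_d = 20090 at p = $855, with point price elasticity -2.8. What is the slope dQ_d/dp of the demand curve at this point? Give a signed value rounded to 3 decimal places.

Ed = (dQ_d/dp)·(p/Q_d) ⇒ dQ_d/dp = Ed·Q_d/p = (-2.8)·20090/855 = -65.79181…

-65.792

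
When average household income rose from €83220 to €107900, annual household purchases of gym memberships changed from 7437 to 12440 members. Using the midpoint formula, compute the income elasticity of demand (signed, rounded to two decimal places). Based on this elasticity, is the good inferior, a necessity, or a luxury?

1.95; luxury

%ΔQ = (12440 − 7437)/[( 7437 + 12440)/2] = 5003/9938.5 = 0.503395…
%ΔIncome = (107900 − 83220)/[( 83220 + 107900)/2] = 24680/95560 = 0.258267…
E_income = (5003/9938.5) / (24680/95560) = 1.9491…
E_income > 1 ⇒ normal good, luxury.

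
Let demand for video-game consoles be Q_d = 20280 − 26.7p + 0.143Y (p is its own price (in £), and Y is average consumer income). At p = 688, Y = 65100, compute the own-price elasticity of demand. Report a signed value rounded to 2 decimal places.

-1.64

At the given values, Q_d = 20280 − 26.7(688) + 0.143(65100) = 11219.7.
∂Q_d/∂p = −26.7.
E = (-26.7) × (688/11219.7) = -1.6372…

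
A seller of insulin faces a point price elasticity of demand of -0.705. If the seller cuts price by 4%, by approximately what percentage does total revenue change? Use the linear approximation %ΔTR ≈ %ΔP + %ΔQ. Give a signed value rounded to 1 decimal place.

-1.2%

%ΔQ ≈ Ed × %ΔP = (-0.705) × (-4%) = +2.8200%
%ΔTR ≈ %ΔP + %ΔQ = (-4%) + (+2.8200%) = -1.1800%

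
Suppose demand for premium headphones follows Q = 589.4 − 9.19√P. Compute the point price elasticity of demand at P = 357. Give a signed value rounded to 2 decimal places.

dQ/dP = −9.19/(2√P) = -0.243193. At P = 357, Q = 415.76.
Ed = (dQ/dP)·(P/Q) = (-0.243193) × (357/415.76) = -0.2088…

-0.21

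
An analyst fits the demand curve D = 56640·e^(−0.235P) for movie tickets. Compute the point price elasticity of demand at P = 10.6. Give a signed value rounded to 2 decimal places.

-2.49

dD/dP = −0.235·D = -1102.46. At P = 10.6, D = 4691.33.
Ed = (dD/dP)·(P/D) = (-1102.46) × (10.6/4691.33) = -2.491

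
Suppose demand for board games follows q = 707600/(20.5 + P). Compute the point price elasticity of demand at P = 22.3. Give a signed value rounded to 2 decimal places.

-0.52

dq/dP = −707600/(20.5 + P)² = -386.278. At P = 22.3, q = 16532.7.
Ed = (dq/dP)·(P/q) = (-386.278) × (22.3/16532.7) = -0.5210…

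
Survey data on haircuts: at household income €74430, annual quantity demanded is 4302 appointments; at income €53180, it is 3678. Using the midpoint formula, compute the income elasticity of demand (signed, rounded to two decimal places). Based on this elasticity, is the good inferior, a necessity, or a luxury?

%ΔQ = (3678 − 4302)/[( 4302 + 3678)/2] = -624/3990 = -0.156390…
%ΔIncome = (53180 − 74430)/[( 74430 + 53180)/2] = -21250/63805 = -0.333045…
E_income = (-624/3990) / (-21250/63805) = 0.4695…
0 < E_income < 1 ⇒ normal good, necessity.

0.47; necessity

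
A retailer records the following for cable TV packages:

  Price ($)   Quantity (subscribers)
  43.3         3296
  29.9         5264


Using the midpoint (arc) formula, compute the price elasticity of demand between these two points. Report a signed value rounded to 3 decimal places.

%ΔQ = (5264 − 3296) / [(3296 + 5264)/2] = 1968/4280 = 0.459813…
%ΔP = (29.9 − 43.3) / [(43.3 + 29.9)/2] = -13.4/36.6 = -0.366120…
Arc Ed = %ΔQ / %ΔP = (1968/4280) / (-13.4/36.6) = -1.25590…

-1.256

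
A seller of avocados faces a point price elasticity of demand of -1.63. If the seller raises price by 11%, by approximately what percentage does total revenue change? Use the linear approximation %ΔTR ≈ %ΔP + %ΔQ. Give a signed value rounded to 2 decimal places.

%ΔQ ≈ Ed × %ΔP = (-1.63) × (+11%) = -17.9300%
%ΔTR ≈ %ΔP + %ΔQ = (+11%) + (-17.9300%) = -6.9300%

-6.93%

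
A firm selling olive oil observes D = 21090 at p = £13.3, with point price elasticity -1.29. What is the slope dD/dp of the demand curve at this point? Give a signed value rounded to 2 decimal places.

-2045.57

Ed = (dD/dp)·(p/D) ⇒ dD/dp = Ed·D/p = (-1.29)·21090/13.3 = -2045.5714…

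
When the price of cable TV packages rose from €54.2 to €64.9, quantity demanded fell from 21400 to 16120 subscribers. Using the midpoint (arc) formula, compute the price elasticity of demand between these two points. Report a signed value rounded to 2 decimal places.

%ΔQ = (16120 − 21400) / [(21400 + 16120)/2] = -5280/18760 = -0.281449…
%ΔP = (64.9 − 54.2) / [(54.2 + 64.9)/2] = 10.7/59.55 = 0.179680…
Arc Ed = %ΔQ / %ΔP = (-5280/18760) / (10.7/59.55) = -1.5663…

-1.57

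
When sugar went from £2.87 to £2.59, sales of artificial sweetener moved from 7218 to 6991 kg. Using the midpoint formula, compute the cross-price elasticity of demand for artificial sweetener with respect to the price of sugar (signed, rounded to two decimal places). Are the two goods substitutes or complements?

%ΔQ_{artificial sweetener} = (6991 − 7218)/avg = -227/7104.5 = -0.031951…
%ΔP_{sugar} = (2.59 − 2.87)/avg = -0.28/2.73 = -0.102564…
E_cross = (-227/7104.5) / (-0.28/2.73) = 0.3115…
E_cross > 0 ⇒ the goods are substitutes.

0.31; substitutes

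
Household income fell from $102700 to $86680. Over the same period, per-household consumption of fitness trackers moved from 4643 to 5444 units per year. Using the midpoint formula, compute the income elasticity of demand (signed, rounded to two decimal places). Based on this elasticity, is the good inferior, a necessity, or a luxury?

%ΔQ = (5444 − 4643)/[( 4643 + 5444)/2] = 801/5043.5 = 0.158818…
%ΔIncome = (86680 − 102700)/[( 102700 + 86680)/2] = -16020/94690 = -0.169183…
E_income = (801/5043.5) / (-16020/94690) = -0.9387…
E_income < 0 ⇒ inferior good.

-0.94; inferior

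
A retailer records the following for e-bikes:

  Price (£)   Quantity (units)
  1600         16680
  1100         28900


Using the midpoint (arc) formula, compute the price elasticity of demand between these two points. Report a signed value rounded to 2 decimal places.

%ΔQ = (28900 − 16680) / [(16680 + 28900)/2] = 12220/22790 = 0.536200…
%ΔP = (1100 − 1600) / [(1600 + 1100)/2] = -500/1350 = -0.370370…
Arc Ed = %ΔQ / %ΔP = (12220/22790) / (-500/1350) = -1.4477…

-1.45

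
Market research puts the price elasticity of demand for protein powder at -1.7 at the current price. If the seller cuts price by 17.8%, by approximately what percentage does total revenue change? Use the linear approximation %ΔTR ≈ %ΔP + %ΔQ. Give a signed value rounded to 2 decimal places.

%ΔQ ≈ Ed × %ΔP = (-1.7) × (-17.8%) = +30.2600%
%ΔTR ≈ %ΔP + %ΔQ = (-17.8%) + (+30.2600%) = +12.4600%

+12.46%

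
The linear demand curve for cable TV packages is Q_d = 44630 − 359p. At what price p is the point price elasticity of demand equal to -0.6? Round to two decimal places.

46.62

Ed = −359p/(44630 − 359p). Set this equal to -0.6:
359p = 0.6·(44630 − 359p) ⇒ 359p(1 + 0.6) = 0.6·44630
p = 0.6·44630 / (359·1.6) = 46.6190…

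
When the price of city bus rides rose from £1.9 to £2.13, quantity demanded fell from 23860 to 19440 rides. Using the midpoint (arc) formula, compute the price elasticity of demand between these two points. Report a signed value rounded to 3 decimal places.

-1.789

%ΔQ = (19440 − 23860) / [(23860 + 19440)/2] = -4420/21650 = -0.204157…
%ΔP = (2.13 − 1.9) / [(1.9 + 2.13)/2] = 0.23/2.015 = 0.114143…
Arc Ed = %ΔQ / %ΔP = (-4420/21650) / (0.23/2.015) = -1.78859…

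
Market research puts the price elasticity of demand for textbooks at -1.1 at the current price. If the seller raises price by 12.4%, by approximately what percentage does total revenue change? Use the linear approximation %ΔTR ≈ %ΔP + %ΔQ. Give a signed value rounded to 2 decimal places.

-1.24%

%ΔQ ≈ Ed × %ΔP = (-1.1) × (+12.4%) = -13.6400%
%ΔTR ≈ %ΔP + %ΔQ = (+12.4%) + (-13.6400%) = -1.2400%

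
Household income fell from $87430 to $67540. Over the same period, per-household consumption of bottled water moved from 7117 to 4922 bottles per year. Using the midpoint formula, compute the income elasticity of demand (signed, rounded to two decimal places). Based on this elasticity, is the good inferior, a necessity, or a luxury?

1.42; luxury

%ΔQ = (4922 − 7117)/[( 7117 + 4922)/2] = -2195/6019.5 = -0.364648…
%ΔIncome = (67540 − 87430)/[( 87430 + 67540)/2] = -19890/77485 = -0.256694…
E_income = (-2195/6019.5) / (-19890/77485) = 1.4205…
E_income > 1 ⇒ normal good, luxury.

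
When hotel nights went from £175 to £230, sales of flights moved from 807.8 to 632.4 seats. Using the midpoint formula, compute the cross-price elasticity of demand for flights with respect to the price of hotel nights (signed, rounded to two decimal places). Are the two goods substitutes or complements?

%ΔQ_{flights} = (632.4 − 807.8)/avg = -175.4/720.1 = -0.243577…
%ΔP_{hotel nights} = (230 − 175)/avg = 55/202.5 = 0.271604…
E_cross = (-175.4/720.1) / (55/202.5) = -0.8968…
E_cross < 0 ⇒ the goods are complements.

-0.90; complements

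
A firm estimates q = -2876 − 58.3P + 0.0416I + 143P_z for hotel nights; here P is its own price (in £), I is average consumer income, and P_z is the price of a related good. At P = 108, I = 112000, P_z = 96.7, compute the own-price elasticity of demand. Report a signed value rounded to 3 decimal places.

-0.676

At the given values, q = -2876 − 58.3(108) + 0.0416(112000) + 143(96.7) = 9314.9.
∂q/∂P = −58.3.
E = (-58.3) × (108/9314.9) = -0.67594…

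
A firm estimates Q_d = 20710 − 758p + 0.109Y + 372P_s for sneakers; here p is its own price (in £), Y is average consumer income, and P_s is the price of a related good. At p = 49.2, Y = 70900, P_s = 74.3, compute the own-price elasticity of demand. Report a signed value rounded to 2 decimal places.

At the given values, Q_d = 20710 − 758(49.2) + 0.109(70900) + 372(74.3) = 18784.1.
∂Q_d/∂p = −758.
E = (-758) × (49.2/18784.1) = -1.9853…

-1.99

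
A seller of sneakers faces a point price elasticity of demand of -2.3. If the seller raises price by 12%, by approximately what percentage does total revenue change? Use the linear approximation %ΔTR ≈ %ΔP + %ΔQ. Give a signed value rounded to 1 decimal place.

%ΔQ ≈ Ed × %ΔP = (-2.3) × (+12%) = -27.6000%
%ΔTR ≈ %ΔP + %ΔQ = (+12%) + (-27.6000%) = -15.6000%

-15.6%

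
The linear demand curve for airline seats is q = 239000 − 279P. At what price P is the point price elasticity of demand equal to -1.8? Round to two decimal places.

Ed = −279P/(239000 − 279P). Set this equal to -1.8:
279P = 1.8·(239000 − 279P) ⇒ 279P(1 + 1.8) = 1.8·239000
P = 1.8·239000 / (279·2.8) = 550.6912…

550.69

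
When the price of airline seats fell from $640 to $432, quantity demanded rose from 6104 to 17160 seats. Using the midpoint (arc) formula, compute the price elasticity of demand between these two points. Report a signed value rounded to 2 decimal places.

%ΔQ = (17160 − 6104) / [(6104 + 17160)/2] = 11056/11632 = 0.950481…
%ΔP = (432 − 640) / [(640 + 432)/2] = -208/536 = -0.388059…
Arc Ed = %ΔQ / %ΔP = (11056/11632) / (-208/536) = -2.4493…

-2.45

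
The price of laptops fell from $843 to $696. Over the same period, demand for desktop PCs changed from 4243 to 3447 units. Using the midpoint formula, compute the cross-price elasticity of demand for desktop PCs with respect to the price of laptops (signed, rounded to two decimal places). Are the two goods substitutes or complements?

%ΔQ_{desktop PCs} = (3447 − 4243)/avg = -796/3845 = -0.207022…
%ΔP_{laptops} = (696 − 843)/avg = -147/769.5 = -0.191033…
E_cross = (-796/3845) / (-147/769.5) = 1.0836…
E_cross > 0 ⇒ the goods are substitutes.

1.08; substitutes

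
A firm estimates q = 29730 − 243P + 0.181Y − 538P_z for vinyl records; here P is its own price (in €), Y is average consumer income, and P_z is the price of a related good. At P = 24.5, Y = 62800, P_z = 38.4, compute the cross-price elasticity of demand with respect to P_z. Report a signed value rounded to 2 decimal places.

-1.43

At the given values, q = 29730 − 243(24.5) + 0.181(62800) − 538(38.4) = 14484.1.
∂q/∂P_z = -538.
E = (-538) × (38.4/14484.1) = -1.4263…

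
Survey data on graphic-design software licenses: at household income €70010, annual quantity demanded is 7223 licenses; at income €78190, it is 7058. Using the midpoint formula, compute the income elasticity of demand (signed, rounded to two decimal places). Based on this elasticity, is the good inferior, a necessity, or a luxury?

%ΔQ = (7058 − 7223)/[( 7223 + 7058)/2] = -165/7140.5 = -0.023107…
%ΔIncome = (78190 − 70010)/[( 70010 + 78190)/2] = 8180/74100 = 0.110391…
E_income = (-165/7140.5) / (8180/74100) = -0.2093…
E_income < 0 ⇒ inferior good.

-0.21; inferior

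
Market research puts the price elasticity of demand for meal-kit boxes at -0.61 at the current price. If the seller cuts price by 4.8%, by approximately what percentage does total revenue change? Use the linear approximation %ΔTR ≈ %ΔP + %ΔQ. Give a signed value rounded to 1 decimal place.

-1.9%

%ΔQ ≈ Ed × %ΔP = (-0.61) × (-4.8%) = +2.9280%
%ΔTR ≈ %ΔP + %ΔQ = (-4.8%) + (+2.9280%) = -1.8720%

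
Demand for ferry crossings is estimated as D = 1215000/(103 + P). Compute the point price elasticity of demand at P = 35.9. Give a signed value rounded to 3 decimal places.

-0.258

dD/dP = −1215000/(103 + P)² = -62.9755. At P = 35.9, D = 8747.3.
Ed = (dD/dP)·(P/D) = (-62.9755) × (35.9/8747.3) = -0.25845…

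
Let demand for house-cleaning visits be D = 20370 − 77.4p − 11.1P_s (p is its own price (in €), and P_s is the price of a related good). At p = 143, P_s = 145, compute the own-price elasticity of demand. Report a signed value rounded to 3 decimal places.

-1.439

At the given values, D = 20370 − 77.4(143) − 11.1(145) = 7692.3.
∂D/∂p = −77.4.
E = (-77.4) × (143/7692.3) = -1.43886…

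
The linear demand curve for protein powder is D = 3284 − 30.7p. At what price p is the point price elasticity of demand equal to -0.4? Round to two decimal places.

Ed = −30.7p/(3284 − 30.7p). Set this equal to -0.4:
30.7p = 0.4·(3284 − 30.7p) ⇒ 30.7p(1 + 0.4) = 0.4·3284
p = 0.4·3284 / (30.7·1.4) = 30.5630…

30.56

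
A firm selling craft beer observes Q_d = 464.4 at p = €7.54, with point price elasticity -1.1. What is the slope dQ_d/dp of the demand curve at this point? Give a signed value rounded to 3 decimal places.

-67.751

Ed = (dQ_d/dp)·(p/Q_d) ⇒ dQ_d/dp = Ed·Q_d/p = (-1.1)·464.4/7.54 = -67.75066…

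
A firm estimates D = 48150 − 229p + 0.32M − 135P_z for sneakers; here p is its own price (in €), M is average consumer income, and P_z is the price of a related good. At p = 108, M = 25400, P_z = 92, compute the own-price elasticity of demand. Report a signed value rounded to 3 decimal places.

At the given values, D = 48150 − 229(108) + 0.32(25400) − 135(92) = 19126.
∂D/∂p = −229.
E = (-229) × (108/19126) = -1.29310…

-1.293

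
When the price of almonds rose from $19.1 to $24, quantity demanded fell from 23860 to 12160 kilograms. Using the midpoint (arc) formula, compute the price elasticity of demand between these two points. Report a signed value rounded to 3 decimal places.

-2.857

%ΔQ = (12160 − 23860) / [(23860 + 12160)/2] = -11700/18010 = -0.649639…
%ΔP = (24 − 19.1) / [(19.1 + 24)/2] = 4.9/21.55 = 0.227378…
Arc Ed = %ΔQ / %ΔP = (-11700/18010) / (4.9/21.55) = -2.85708…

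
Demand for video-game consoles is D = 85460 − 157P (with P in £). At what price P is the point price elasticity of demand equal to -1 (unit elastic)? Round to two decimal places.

Ed = −157P/(85460 − 157P). Set this equal to -1:
157P = 1·(85460 − 157P) ⇒ 157P(1 + 1) = 1·85460
P = 1·85460 / (157·2) = 272.1656…

272.17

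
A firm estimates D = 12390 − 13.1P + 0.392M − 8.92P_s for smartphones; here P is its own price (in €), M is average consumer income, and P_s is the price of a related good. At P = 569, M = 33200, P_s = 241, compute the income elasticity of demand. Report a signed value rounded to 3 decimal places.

0.824

At the given values, D = 12390 − 13.1(569) + 0.392(33200) − 8.92(241) = 15800.78.
∂D/∂M = 0.392.
E = (0.392) × (33200/15800.78) = 0.82365…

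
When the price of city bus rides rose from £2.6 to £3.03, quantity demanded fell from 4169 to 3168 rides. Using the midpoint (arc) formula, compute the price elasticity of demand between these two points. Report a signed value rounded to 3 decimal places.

-1.786

%ΔQ = (3168 − 4169) / [(4169 + 3168)/2] = -1001/3668.5 = -0.272863…
%ΔP = (3.03 − 2.6) / [(2.6 + 3.03)/2] = 0.43/2.815 = 0.152753…
Arc Ed = %ΔQ / %ΔP = (-1001/3668.5) / (0.43/2.815) = -1.78630…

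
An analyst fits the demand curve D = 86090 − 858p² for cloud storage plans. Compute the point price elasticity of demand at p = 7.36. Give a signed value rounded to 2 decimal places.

-2.35

dD/dp = −2·858·p = -12629.76. At p = 7.36, D = 39612.4832.
Ed = (dD/dp)·(p/D) = (-12629.76) × (7.36/39612.4832) = -2.3466…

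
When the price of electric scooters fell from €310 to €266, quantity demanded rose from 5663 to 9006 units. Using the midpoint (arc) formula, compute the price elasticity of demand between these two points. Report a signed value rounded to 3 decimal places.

%ΔQ = (9006 − 5663) / [(5663 + 9006)/2] = 3343/7334.5 = 0.455791…
%ΔP = (266 − 310) / [(310 + 266)/2] = -44/288 = -0.152777…
Arc Ed = %ΔQ / %ΔP = (3343/7334.5) / (-44/288) = -2.98336…

-2.983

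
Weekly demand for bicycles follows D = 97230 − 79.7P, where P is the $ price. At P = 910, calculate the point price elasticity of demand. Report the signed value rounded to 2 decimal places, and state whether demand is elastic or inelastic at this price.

-2.94; elastic

dD/dP = −79.7. At P = 910, D = 97230 − 79.7(910) = 24703.
Ed = (dD/dP)·(P/D) = −79.7 × (910/24703) = -2.9359…
|Ed| = 2.94 > 1, so demand is elastic.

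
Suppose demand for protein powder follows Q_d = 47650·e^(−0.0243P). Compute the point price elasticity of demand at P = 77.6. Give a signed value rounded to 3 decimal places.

dQ_d/dP = −0.0243·Q_d = -175.683. At P = 77.6, Q_d = 7229.74.
Ed = (dQ_d/dP)·(P/Q_d) = (-175.683) × (77.6/7229.74) = -1.88568

-1.886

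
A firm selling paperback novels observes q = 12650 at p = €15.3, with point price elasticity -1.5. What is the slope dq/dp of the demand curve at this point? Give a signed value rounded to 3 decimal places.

Ed = (dq/dp)·(p/q) ⇒ dq/dp = Ed·q/p = (-1.5)·12650/15.3 = -1240.19607…

-1240.196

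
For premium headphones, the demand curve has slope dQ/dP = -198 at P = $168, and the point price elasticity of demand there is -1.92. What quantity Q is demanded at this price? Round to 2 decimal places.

17325.00

Ed = (dQ/dP)·(P/Q) ⇒ Q = (dQ/dP)·P/Ed = (-198)·168/(-1.92) = 17325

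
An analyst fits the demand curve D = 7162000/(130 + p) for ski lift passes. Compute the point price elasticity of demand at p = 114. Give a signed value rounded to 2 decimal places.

dD/dp = −7162000/(130 + p)² = -120.297. At p = 114, D = 29352.5.
Ed = (dD/dp)·(p/D) = (-120.297) × (114/29352.5) = -0.4672…

-0.47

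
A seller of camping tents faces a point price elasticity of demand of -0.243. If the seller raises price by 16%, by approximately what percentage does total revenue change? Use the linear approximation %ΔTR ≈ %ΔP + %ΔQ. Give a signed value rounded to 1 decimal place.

%ΔQ ≈ Ed × %ΔP = (-0.243) × (+16%) = -3.8880%
%ΔTR ≈ %ΔP + %ΔQ = (+16%) + (-3.8880%) = +12.1120%

+12.1%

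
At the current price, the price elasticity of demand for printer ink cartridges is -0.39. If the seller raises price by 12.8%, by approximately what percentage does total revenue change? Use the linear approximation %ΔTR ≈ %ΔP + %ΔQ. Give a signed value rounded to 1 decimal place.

+7.8%

%ΔQ ≈ Ed × %ΔP = (-0.39) × (+12.8%) = -4.9920%
%ΔTR ≈ %ΔP + %ΔQ = (+12.8%) + (-4.9920%) = +7.8080%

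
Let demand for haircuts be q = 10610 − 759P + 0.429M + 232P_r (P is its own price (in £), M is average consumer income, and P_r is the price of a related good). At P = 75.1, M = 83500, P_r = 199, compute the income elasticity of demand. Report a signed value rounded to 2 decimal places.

1.01

At the given values, q = 10610 − 759(75.1) + 0.429(83500) + 232(199) = 35598.6.
∂q/∂M = 0.429.
E = (0.429) × (83500/35598.6) = 1.0062…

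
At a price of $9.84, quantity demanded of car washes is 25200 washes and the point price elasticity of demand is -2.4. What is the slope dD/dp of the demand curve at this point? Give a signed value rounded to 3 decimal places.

-6146.341

Ed = (dD/dp)·(p/D) ⇒ dD/dp = Ed·D/p = (-2.4)·25200/9.84 = -6146.34146…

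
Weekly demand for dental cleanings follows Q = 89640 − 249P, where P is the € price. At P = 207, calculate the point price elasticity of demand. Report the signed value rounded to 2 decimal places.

dQ/dP = −249. At P = 207, Q = 89640 − 249(207) = 38097.
Ed = (dQ/dP)·(P/Q) = −249 × (207/38097) = -1.3529…

-1.35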